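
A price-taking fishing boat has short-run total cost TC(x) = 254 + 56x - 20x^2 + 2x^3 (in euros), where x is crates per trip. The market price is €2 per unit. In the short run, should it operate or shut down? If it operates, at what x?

Shut down

From TC, MC = TC'(x) = 56 - 40x + 6x^2 and AVC = VC/x = 56 - 20x + 2x^2.
AVC is minimized where dAVC/dx = -20 + 4x = 0, at x = 5; min AVC = 56 - 20·5 + 2·5^2 = €6.
P = €2 lies below min AVC = €6; no output level covers variable cost.
The firm minimizes its loss by shutting down and losing only its fixed cost of €254.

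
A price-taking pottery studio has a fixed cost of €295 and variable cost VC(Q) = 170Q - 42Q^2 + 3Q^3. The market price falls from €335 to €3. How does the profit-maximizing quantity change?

Output falls from 11 to 0 (the firm shuts down)

AVC = 170 - 42Q + 3Q^2, minimized at Q = 7 where min AVC = €23. MC = 170 - 84Q + 9Q^2.
With P = €335 above the shutdown price, P = MC gives Q = 11.
At P = €3 < min AVC = €23, price no longer covers variable cost at any output, so the firm shuts down: Q = 0.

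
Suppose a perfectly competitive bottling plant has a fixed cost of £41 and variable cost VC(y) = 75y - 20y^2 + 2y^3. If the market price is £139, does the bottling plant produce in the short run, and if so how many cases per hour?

Produce at y = 8

Strip out fixed cost: VC = 75y - 20y^2 + 2y^3. Then AVC = 75 - 20y + 2y^2 and MC = 75 - 40y + 6y^2.
The AVC parabola has its vertex at y = 20/4 = 5, where AVC = 75 - 20·5 + 2·5^2 = £25.
Since P = £139 ≥ min AVC = £25, price covers variable cost and the firm should produce.
Set P = MC: 139 = 75 - 40y + 6y^2 → -64 - 40y + 6y^2 = 0. The roots are y = -4/3 and y = 8; the profit-maximizing output is on the rising part of MC, so y* = 8.
Check: AVC at y = 8 is £43 ≤ P, so revenue covers variable cost.
Profit = P·y − TC = 139·8 − 385 = £727.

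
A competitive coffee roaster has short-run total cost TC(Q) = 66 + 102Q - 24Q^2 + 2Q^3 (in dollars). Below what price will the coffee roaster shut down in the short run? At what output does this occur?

Short-run supply begins at min AVC. From VC = 102Q - 24Q^2 + 2Q^3, AVC = 102 - 24Q + 2Q^2.
At the minimum of AVC, MC = AVC. MC = 102 - 48Q + 6Q^2; setting MC = AVC gives 4Q^2 - 24Q = 0, so Q = 6. min AVC = 30.
So the shutdown price is $30.

$30 per unit, at Q = 6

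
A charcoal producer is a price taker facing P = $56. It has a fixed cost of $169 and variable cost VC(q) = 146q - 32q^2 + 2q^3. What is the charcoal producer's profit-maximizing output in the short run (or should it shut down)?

Strip out fixed cost: VC = 146q - 32q^2 + 2q^3. Then AVC = 146 - 32q + 2q^2 and MC = 146 - 64q + 6q^2.
The AVC parabola has its vertex at q = 32/4 = 8, where AVC = 146 - 32·8 + 2·8^2 = $18.
P = $56 exceeds min AVC = $18, so the firm stays open.
Set P = MC: 56 = 146 - 64q + 6q^2 → 90 - 64q + 6q^2 = 0. The roots are q = 5/3 and q = 9; the profit-maximizing output is on the rising part of MC, so q* = 9.
Check: AVC at q = 9 is $20 ≤ P, so revenue covers variable cost.
Profit = P·q − TC = 56·9 − 349 = $155.

Produce at q = 9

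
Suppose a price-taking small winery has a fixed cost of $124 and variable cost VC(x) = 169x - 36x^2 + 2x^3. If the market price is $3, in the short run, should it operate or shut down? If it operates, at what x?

Shut down

From TC, MC = TC'(x) = 169 - 72x + 6x^2 and AVC = VC/x = 169 - 36x + 2x^2.
AVC hits its minimum where MC = AVC, at x = 9, giving min AVC = 169 - 36·9 + 2·9^2 = $7.
P = $3 lies below min AVC = $7; no output level covers variable cost.
Shutting down limits the loss to fixed cost, $124.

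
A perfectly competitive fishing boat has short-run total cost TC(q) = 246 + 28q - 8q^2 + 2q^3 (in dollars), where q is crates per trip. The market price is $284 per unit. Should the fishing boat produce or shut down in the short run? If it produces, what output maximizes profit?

Strip out fixed cost: VC = 28q - 8q^2 + 2q^3. Then AVC = 28 - 8q + 2q^2 and MC = 28 - 16q + 6q^2.
AVC hits its minimum where MC = AVC, at q = 2, giving min AVC = 28 - 8·2 + 2·2^2 = $20.
Since P = $284 ≥ min AVC = $20, price covers variable cost and the firm should produce.
P = MC gives -256 - 16q + 6q^2 = 0, with roots -16/3 and 8. Take the larger (rising MC): q* = 8.
Check: AVC at q = 8 is $92 ≤ P, so revenue covers variable cost.
Profit = P·q − TC = 284·8 − 982 = $1290.

Produce at q = 8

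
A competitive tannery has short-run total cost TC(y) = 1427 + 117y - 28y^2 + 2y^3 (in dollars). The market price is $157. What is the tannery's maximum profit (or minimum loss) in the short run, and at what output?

Profit = -$227 at y = 10

AVC = 117 - 28y + 2y^2 has its minimum $19 at y = 7; price $157 clears that bar, so the firm operates.
MC = 117 - 56y + 6y^2. Setting P = MC and taking the root on the rising branch gives y* = 10.
TR = 157·10 = 1570. TC = 1427 + 370 = 1797. Profit = 1570 − 1797 = -$227.
By producing, the firm covers all variable cost plus $1200 of fixed cost; shutting down would lose the full $1427.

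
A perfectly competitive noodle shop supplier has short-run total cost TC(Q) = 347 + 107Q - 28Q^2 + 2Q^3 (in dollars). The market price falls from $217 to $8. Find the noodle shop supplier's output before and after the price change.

Output falls from 11 to 0 (the firm shuts down)

AVC = 107 - 28Q + 2Q^2, minimized at Q = 7 where min AVC = $9. MC = 107 - 56Q + 6Q^2.
At P = $217 ≥ min AVC, set P = MC on the rising branch: Q = 11.
At P = $8 < min AVC = $9, price no longer covers variable cost at any output, so the firm shuts down: Q = 0.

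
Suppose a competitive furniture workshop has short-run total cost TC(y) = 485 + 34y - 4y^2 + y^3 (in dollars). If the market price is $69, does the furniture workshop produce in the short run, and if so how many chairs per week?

From TC, MC = TC'(y) = 34 - 8y + 3y^2 and AVC = VC/y = 34 - 4y + y^2.
AVC is minimized where dAVC/dy = -4 + 2y = 0, at y = 2; min AVC = 34 - 4·2 + 2^2 = $30.
P = $69 exceeds min AVC = $30, so the firm stays open.
P = MC gives -35 - 8y + 3y^2 = 0, with roots -7/3 and 5. Take the larger (rising MC): y* = 5.
Check: AVC at y = 5 is $39 ≤ P, so revenue covers variable cost.
Profit = P·y − TC = 69·5 − 680 = -$335, a loss, but smaller than the $485 fixed cost the firm would lose by shutting down.

Produce at y = 5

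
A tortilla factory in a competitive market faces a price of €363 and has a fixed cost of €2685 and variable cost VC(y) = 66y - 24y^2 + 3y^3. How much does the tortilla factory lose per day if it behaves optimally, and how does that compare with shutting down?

Profit = -€255 at y = 9

AVC = 66 - 24y + 3y^2; min AVC = €18 at y = 4. Since P = €363 ≥ min AVC, the firm produces.
With MC = 66 - 48y + 9y^2, P = MC on the upward-sloping part at y* = 9.
TR = 363·9 = 3267. TC = 2685 + 837 = 3522. Profit = 3267 − 3522 = -€255.
That loss of €255 beats the €2685 the firm would lose by shutting down; producing recovers €2430 of fixed cost.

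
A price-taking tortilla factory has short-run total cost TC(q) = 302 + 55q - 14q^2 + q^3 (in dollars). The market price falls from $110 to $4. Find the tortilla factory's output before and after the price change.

MC = 55 - 28q + 3q^2; the shutdown threshold is min AVC = $6 (at q = 7).
At P = $110 ≥ min AVC, set P = MC on the rising branch: q = 11.
At P = $4 < min AVC = $6, price no longer covers variable cost at any output, so the firm shuts down: q = 0.

Output falls from 11 to 0 (the firm shuts down)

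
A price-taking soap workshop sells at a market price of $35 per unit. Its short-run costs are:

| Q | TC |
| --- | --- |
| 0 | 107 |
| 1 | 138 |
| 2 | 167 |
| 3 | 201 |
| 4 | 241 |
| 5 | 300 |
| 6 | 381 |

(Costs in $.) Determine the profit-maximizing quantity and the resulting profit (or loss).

Q = 3; profit = -$96

Profit at each row (π = 35Q − TC): Q=0: -107; Q=1: -103; Q=2: -97; Q=3: -96; Q=4: -101; Q=5: -125; Q=6: -171.
Profit is maximized at Q = 3. AVC there is 94/3 = $31.33 ≤ P, so producing beats shutting down (which would give -$107).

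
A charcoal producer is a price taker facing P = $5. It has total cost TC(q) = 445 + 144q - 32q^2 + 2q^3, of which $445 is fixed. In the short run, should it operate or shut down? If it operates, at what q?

Shut down

Variable cost is VC = 144q - 32q^2 + 2q^3, so AVC = VC/q = 144 - 32q + 2q^2 and MC = dTC/dq = 144 - 64q + 6q^2.
AVC is minimized where dAVC/dq = -32 + 4q = 0, at q = 8; min AVC = 144 - 32·8 + 2·8^2 = $16.
Since P = $5 < min AVC = $16, price fails to cover variable cost at any output.
Shutting down limits the loss to fixed cost, $445.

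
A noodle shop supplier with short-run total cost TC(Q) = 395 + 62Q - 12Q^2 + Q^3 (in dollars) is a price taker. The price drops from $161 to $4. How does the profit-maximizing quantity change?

Output falls from 11 to 0 (the firm shuts down)

AVC = 62 - 12Q + Q^2, minimized at Q = 6 where min AVC = $26. MC = 62 - 24Q + 3Q^2.
At P = $161 ≥ min AVC, set P = MC on the rising branch: Q = 11.
At P = $4 < min AVC = $26, price no longer covers variable cost at any output, so the firm shuts down: Q = 0.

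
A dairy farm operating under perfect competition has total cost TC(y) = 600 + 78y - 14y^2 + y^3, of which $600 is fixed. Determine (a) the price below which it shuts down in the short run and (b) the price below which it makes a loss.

AVC = 78 - 14y + y^2; minimized at y = 7, giving min AVC = $29. That is the shutdown price.
ATC = 600/y + 78 - 14y + y^2. Setting dATC/dy = −600/y^2 − 14 + 2y = 0 gives y = 10 (since 2·10^3 − 14·10^2 = 600).
min ATC = 600/10 + 78 − 14·10 + 10^2 = $98. That is the break-even price.
For $29 ≤ P < $98 the firm produces at a loss; below $29 it shuts down.

Shutdown price = $29; break-even price = $98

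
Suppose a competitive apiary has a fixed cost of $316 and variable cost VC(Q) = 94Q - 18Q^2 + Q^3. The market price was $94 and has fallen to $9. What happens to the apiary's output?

Output falls from 12 to 0 (the firm shuts down)

MC = 94 - 36Q + 3Q^2; the shutdown threshold is min AVC = $13 (at Q = 9).
With P = $94 above the shutdown price, P = MC gives Q = 12.
At P = $9 < min AVC = $13, price no longer covers variable cost at any output, so the firm shuts down: Q = 0.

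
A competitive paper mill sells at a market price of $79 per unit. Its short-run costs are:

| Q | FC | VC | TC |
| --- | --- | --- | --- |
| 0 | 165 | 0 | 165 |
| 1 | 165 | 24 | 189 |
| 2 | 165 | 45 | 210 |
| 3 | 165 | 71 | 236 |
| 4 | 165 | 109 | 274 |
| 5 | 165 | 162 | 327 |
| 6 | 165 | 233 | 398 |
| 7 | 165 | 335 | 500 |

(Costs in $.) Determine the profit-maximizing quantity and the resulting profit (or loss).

Profit at each row (π = 79Q − TC): Q=0: -165; Q=1: -110; Q=2: -52; Q=3: 1; Q=4: 42; Q=5: 68; Q=6: 76; Q=7: 53.
Profit is maximized at Q = 6. AVC there is 233/6 = $38.83 ≤ P, so producing beats shutting down (which would give -$165).

Q = 6; profit = $76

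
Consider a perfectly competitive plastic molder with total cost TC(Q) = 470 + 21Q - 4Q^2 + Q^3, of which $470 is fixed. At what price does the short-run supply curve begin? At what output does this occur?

$17 per unit, at Q = 2

Short-run supply begins at min AVC. From VC = 21Q - 4Q^2 + Q^3, AVC = 21 - 4Q + Q^2.
At the minimum of AVC, MC = AVC. MC = 21 - 8Q + 3Q^2; setting MC = AVC gives 2Q^2 - 4Q = 0, so Q = 2. min AVC = 17.
So the shutdown price is $17.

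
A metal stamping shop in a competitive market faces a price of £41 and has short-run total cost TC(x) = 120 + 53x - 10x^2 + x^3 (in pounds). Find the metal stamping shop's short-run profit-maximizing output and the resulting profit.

AVC = 53 - 10x + x^2; min AVC = £28 at x = 5. Since P = £41 ≥ min AVC, the firm produces.
With MC = 53 - 20x + 3x^2, P = MC on the upward-sloping part at x* = 6.
TR = 41·6 = 246. TC = 120 + 174 = 294. Profit = 246 − 294 = -£48.
That loss of £48 beats the £120 the firm would lose by shutting down; producing recovers £72 of fixed cost.

Profit = -£48 at x = 6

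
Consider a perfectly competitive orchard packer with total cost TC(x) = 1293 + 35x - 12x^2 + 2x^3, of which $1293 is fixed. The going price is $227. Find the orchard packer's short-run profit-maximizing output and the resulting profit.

Profit = -$13 at x = 8

AVC = 35 - 12x + 2x^2; min AVC = $17 at x = 3. Since P = $227 ≥ min AVC, the firm produces.
With MC = 35 - 24x + 6x^2, P = MC on the upward-sloping part at x* = 8.
TR = 227·8 = 1816. TC = 1293 + 536 = 1829. Profit = 1816 − 1829 = -$13.
By producing, the firm covers all variable cost plus $1280 of fixed cost; shutting down would lose the full $1293.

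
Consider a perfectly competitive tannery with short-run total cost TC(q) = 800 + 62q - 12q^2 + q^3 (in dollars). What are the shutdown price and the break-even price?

AVC = 62 - 12q + q^2; minimized at q = 6, giving min AVC = $26. That is the shutdown price.
ATC = 800/q + 62 - 12q + q^2. Setting dATC/dq = −800/q^2 − 12 + 2q = 0 gives q = 10 (since 2·10^3 − 12·10^2 = 800).
min ATC = 800/10 + 62 − 12·10 + 10^2 = $122. That is the break-even price.
For $26 ≤ P < $122 the firm produces at a loss; below $26 it shuts down.

Shutdown price = $26; break-even price = $122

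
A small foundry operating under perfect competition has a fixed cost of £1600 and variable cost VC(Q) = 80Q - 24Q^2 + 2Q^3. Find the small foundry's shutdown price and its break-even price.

AVC = 80 - 24Q + 2Q^2; minimized at Q = 6, giving min AVC = £8. That is the shutdown price.
ATC = 1600/Q + 80 - 24Q + 2Q^2. Setting dATC/dQ = −1600/Q^2 − 24 + 4Q = 0 gives Q = 10 (since 4·10^3 − 24·10^2 = 1600).
min ATC = 1600/10 + 80 − 24·10 + 2·10^2 = £200. That is the break-even price.
For £8 ≤ P < £200 the firm produces at a loss; below £8 it shuts down.

Shutdown price = £8; break-even price = £200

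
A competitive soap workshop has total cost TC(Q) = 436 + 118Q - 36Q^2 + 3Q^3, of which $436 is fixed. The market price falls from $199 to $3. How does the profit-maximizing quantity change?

Output falls from 9 to 0 (the firm shuts down)

MC = 118 - 72Q + 9Q^2; the shutdown threshold is min AVC = $10 (at Q = 6).
With P = $199 above the shutdown price, P = MC gives Q = 9.
At P = $3 < min AVC = $10, price no longer covers variable cost at any output, so the firm shuts down: Q = 0.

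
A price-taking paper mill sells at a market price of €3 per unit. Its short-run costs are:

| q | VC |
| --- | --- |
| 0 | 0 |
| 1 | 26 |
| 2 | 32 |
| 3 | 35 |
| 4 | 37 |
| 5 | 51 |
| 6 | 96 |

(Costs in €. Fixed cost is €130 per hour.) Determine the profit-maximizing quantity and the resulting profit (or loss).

q = 0 (shut down); profit = -€130

Profit at each row (π = 3q − TC): q=0: -130; q=1: -153; q=2: -156; q=3: -156; q=4: -155; q=5: -166; q=6: -208.
Profit is highest at q = 0. Equivalently, the lowest AVC in the table is 37/4 ≈ €9.25 at q = 4, and P = €3 falls below it — price never covers variable cost, so the firm shuts down and loses only its fixed cost.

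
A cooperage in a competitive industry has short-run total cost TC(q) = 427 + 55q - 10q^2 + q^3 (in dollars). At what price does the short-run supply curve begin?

The shutdown price is the minimum of AVC. VC = 55q - 10q^2 + q^3, so AVC = 55 - 10q + q^2.
dAVC/dq = -10 + 2q = 0 gives q = 5. min AVC = 55 - 10·5 + 5^2 = 30.
The firm shuts down for any P below $30.

$30 per unit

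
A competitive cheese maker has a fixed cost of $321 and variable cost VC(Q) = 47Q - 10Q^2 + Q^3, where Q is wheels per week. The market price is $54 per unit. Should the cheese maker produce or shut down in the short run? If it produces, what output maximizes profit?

From TC, MC = TC'(Q) = 47 - 20Q + 3Q^2 and AVC = VC/Q = 47 - 10Q + Q^2.
AVC is minimized where dAVC/dQ = -10 + 2Q = 0, at Q = 5; min AVC = 47 - 10·5 + 5^2 = $22.
P = $54 exceeds min AVC = $22, so the firm stays open.
Set P = MC: 54 = 47 - 20Q + 3Q^2 → -7 - 20Q + 3Q^2 = 0. The roots are Q = -1/3 and Q = 7; the profit-maximizing output is on the rising part of MC, so Q* = 7.
Check: AVC at Q = 7 is $26 ≤ P, so revenue covers variable cost.
Profit = P·Q − TC = 54·7 − 503 = -$125, a loss, but smaller than the $321 fixed cost the firm would lose by shutting down.

Produce at Q = 7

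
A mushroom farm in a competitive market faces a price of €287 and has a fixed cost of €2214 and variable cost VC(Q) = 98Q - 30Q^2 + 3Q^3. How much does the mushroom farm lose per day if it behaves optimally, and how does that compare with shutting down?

Profit = -€270 at Q = 9

AVC = 98 - 30Q + 3Q^2 has its minimum €23 at Q = 5; price €287 clears that bar, so the firm operates.
MC = 98 - 60Q + 9Q^2. Setting P = MC and taking the root on the rising branch gives Q* = 9.
TR = 287·9 = 2583. TC = 2214 + 639 = 2853. Profit = 2583 − 2853 = -€270.
By producing, the firm covers all variable cost plus €1944 of fixed cost; shutting down would lose the full €2214.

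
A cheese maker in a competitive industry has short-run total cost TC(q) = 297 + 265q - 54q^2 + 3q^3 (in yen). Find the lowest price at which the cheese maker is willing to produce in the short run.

¥22 per unit

The firm shuts down when price falls below the minimum of average variable cost. AVC = VC/q = 265 - 54q + 3q^2.
dAVC/dq = -54 + 6q = 0 gives q = 9. min AVC = 265 - 54·9 + 3·9^2 = 22.
The firm shuts down for any P below ¥22.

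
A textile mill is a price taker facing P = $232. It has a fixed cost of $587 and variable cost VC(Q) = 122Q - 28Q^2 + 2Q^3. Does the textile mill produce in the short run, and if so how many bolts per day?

From TC, MC = TC'(Q) = 122 - 56Q + 6Q^2 and AVC = VC/Q = 122 - 28Q + 2Q^2.
AVC hits its minimum where MC = AVC, at Q = 7, giving min AVC = 122 - 28·7 + 2·7^2 = $24.
Because $232 ≥ $24, revenue can cover variable cost; the firm operates.
Solving P = MC: -110 - 56Q + 6Q^2 = 0 ⇒ Q = -5/3 or 11. On the upward-sloping branch, Q* = 11.
Check: AVC at Q = 11 is $56 ≤ P, so revenue covers variable cost.
Profit = P·Q − TC = 232·11 − 1203 = $1349.

Produce at Q = 11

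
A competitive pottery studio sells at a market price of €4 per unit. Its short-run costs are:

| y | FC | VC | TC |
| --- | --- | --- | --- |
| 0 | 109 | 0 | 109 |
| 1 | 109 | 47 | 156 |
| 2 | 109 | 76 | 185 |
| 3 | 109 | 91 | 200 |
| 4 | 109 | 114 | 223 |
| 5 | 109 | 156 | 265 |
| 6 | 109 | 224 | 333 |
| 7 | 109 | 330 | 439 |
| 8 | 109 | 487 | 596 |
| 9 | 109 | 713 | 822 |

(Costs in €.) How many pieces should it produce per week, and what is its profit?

Compute π = P·y − TC at each output: y=0: -109; y=1: -152; y=2: -177; y=3: -188; y=4: -207; y=5: -245; y=6: -309; y=7: -411; y=8: -564; y=9: -786.
Profit is highest at y = 0. Equivalently, the lowest AVC in the table is 114/4 ≈ €28.50 at y = 4, and P = €4 falls below it — price never covers variable cost, so the firm shuts down and loses only its fixed cost.

y = 0 (shut down); profit = -€109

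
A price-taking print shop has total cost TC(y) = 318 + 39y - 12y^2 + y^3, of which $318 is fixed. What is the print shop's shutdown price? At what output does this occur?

$3 per unit, at y = 6

The firm shuts down when price falls below the minimum of average variable cost. AVC = VC/y = 39 - 12y + y^2.
At the minimum of AVC, MC = AVC. MC = 39 - 24y + 3y^2; setting MC = AVC gives 2y^2 - 12y = 0, so y = 6. min AVC = 3.
So the shutdown price is $3.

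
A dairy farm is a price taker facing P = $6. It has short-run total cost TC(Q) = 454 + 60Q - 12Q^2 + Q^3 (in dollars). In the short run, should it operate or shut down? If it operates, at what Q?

Shut down

Variable cost is VC = 60Q - 12Q^2 + Q^3, so AVC = VC/Q = 60 - 12Q + Q^2 and MC = dTC/dQ = 60 - 24Q + 3Q^2.
AVC hits its minimum where MC = AVC, at Q = 6, giving min AVC = 60 - 12·6 + 6^2 = $24.
With P < min AVC ($6 < $24), every unit sold adds to the loss.
Best response: produce nothing and absorb the $454 fixed cost.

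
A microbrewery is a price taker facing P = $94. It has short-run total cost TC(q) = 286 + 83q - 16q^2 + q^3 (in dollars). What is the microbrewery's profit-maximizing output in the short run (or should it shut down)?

From TC, MC = TC'(q) = 83 - 32q + 3q^2 and AVC = VC/q = 83 - 16q + q^2.
The AVC parabola has its vertex at q = 16/2 = 8, where AVC = 83 - 16·8 + 8^2 = $19.
Because $94 ≥ $19, revenue can cover variable cost; the firm operates.
P = MC gives -11 - 32q + 3q^2 = 0, with roots -1/3 and 11. Take the larger (rising MC): q* = 11.
Check: AVC at q = 11 is $28 ≤ P, so revenue covers variable cost.
Profit = P·q − TC = 94·11 − 594 = $440.

Produce at q = 11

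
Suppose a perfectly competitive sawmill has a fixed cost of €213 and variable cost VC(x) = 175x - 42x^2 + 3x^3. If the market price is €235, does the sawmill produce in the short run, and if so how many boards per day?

Produce at x = 10

Variable cost is VC = 175x - 42x^2 + 3x^3, so AVC = VC/x = 175 - 42x + 3x^2 and MC = dTC/dx = 175 - 84x + 9x^2.
The AVC parabola has its vertex at x = 42/6 = 7, where AVC = 175 - 42·7 + 3·7^2 = €28.
Because €235 ≥ €28, revenue can cover variable cost; the firm operates.
P = MC gives -60 - 84x + 9x^2 = 0, with roots -2/3 and 10. Take the larger (rising MC): x* = 10.
Check: AVC at x = 10 is €55 ≤ P, so revenue covers variable cost.
Profit = P·x − TC = 235·10 − 763 = €1587.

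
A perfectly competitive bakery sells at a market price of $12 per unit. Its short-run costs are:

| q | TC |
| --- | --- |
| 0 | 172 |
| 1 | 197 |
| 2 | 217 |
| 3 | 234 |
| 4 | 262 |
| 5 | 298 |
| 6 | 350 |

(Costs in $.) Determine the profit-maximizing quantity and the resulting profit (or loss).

q = 0 (shut down); profit = -$172

Tabulate TR − TC: q=0: -172; q=1: -185; q=2: -193; q=3: -198; q=4: -214; q=5: -238; q=6: -278.
Profit is highest at q = 0. Equivalently, the lowest AVC in the table is 62/3 ≈ $20.67 at q = 3, and P = $12 falls below it — price never covers variable cost, so the firm shuts down and loses only its fixed cost.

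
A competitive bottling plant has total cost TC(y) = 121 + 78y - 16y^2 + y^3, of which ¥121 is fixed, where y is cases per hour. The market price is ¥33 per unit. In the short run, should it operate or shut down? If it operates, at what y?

From TC, MC = TC'(y) = 78 - 32y + 3y^2 and AVC = VC/y = 78 - 16y + y^2.
AVC hits its minimum where MC = AVC, at y = 8, giving min AVC = 78 - 16·8 + 8^2 = ¥14.
P = ¥33 exceeds min AVC = ¥14, so the firm stays open.
Solving P = MC: 45 - 32y + 3y^2 = 0 ⇒ y = 5/3 or 9. On the upward-sloping branch, y* = 9.
Check: AVC at y = 9 is ¥15 ≤ P, so revenue covers variable cost.
Profit = P·y − TC = 33·9 − 256 = ¥41.

Produce at y = 9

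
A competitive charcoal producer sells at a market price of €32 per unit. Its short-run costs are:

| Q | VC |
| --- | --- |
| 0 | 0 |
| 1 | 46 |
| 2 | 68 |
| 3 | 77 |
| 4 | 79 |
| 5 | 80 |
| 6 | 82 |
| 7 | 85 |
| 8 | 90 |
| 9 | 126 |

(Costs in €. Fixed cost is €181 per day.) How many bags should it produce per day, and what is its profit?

Compute π = P·Q − TC at each output: Q=0: -181; Q=1: -195; Q=2: -185; Q=3: -162; Q=4: -132; Q=5: -101; Q=6: -71; Q=7: -42; Q=8: -15; Q=9: -19.
Profit is maximized at Q = 8. AVC there is 90/8 = €11.25 ≤ P, so producing beats shutting down (which would give -€181).

Q = 8; profit = -€15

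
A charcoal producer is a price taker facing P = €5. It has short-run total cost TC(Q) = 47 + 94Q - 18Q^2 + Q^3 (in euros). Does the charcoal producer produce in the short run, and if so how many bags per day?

Strip out fixed cost: VC = 94Q - 18Q^2 + Q^3. Then AVC = 94 - 18Q + Q^2 and MC = 94 - 36Q + 3Q^2.
AVC hits its minimum where MC = AVC, at Q = 9, giving min AVC = 94 - 18·9 + 9^2 = €13.
P = €5 lies below min AVC = €13; no output level covers variable cost.
Best response: produce nothing and absorb the €47 fixed cost.

Shut down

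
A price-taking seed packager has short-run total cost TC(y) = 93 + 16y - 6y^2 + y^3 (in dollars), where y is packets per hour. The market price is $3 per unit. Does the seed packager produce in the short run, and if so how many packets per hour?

From TC, MC = TC'(y) = 16 - 12y + 3y^2 and AVC = VC/y = 16 - 6y + y^2.
AVC hits its minimum where MC = AVC, at y = 3, giving min AVC = 16 - 6·3 + 3^2 = $7.
Since P = $3 < min AVC = $7, price fails to cover variable cost at any output.
Best response: produce nothing and absorb the $93 fixed cost.

Shut down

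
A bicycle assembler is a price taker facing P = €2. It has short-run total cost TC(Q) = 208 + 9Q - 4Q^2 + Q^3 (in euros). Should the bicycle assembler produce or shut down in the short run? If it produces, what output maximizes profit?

Shut down

Strip out fixed cost: VC = 9Q - 4Q^2 + Q^3. Then AVC = 9 - 4Q + Q^2 and MC = 9 - 8Q + 3Q^2.
AVC hits its minimum where MC = AVC, at Q = 2, giving min AVC = 9 - 4·2 + 2^2 = €5.
P = €2 lies below min AVC = €5; no output level covers variable cost.
Shutting down limits the loss to fixed cost, €208.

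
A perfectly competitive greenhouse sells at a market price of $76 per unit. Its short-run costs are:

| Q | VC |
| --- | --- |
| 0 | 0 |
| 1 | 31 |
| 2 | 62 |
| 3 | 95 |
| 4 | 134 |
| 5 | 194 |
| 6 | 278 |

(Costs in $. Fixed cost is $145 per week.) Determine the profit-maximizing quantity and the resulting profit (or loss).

Profit at each row (π = 76Q − TC): Q=0: -145; Q=1: -100; Q=2: -55; Q=3: -12; Q=4: 25; Q=5: 41; Q=6: 33.
Profit is maximized at Q = 5. AVC there is 194/5 = $38.80 ≤ P, so producing beats shutting down (which would give -$145).

Q = 5; profit = $41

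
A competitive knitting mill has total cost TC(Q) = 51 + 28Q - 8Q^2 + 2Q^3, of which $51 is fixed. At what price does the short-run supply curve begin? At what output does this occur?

The shutdown price is the minimum of AVC. VC = 28Q - 8Q^2 + 2Q^3, so AVC = 28 - 8Q + 2Q^2.
At the minimum of AVC, MC = AVC. MC = 28 - 16Q + 6Q^2; setting MC = AVC gives 4Q^2 - 8Q = 0, so Q = 2. min AVC = 20.
The firm shuts down for any P below $20.

$20 per unit, at Q = 2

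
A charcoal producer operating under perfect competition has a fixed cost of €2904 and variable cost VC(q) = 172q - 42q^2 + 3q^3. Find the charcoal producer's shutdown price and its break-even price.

Shutdown price = min AVC. AVC = 172 - 42q + 3q^2, with vertex at q = 7 and minimum €25.
ATC = 2904/q + 172 - 42q + 3q^2. Setting dATC/dq = −2904/q^2 − 42 + 6q = 0 gives q = 11 (since 6·11^3 − 42·11^2 = 2904).
min ATC = 2904/11 + 172 − 42·11 + 3·11^2 = €337. That is the break-even price.
Between these two prices the firm operates at a loss; above €337 it earns a profit.

Shutdown price = €25; break-even price = €337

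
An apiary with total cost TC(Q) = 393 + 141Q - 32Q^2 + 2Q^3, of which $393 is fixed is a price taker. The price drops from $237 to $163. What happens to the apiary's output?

MC = 141 - 64Q + 6Q^2; the shutdown threshold is min AVC = $13 (at Q = 8).
At P = $237 ≥ min AVC, set P = MC on the rising branch: Q = 12.
At P = $163 ≥ min AVC, set P = MC: Q = 11. The firm stays open but cuts output.

Output falls from 12 to 11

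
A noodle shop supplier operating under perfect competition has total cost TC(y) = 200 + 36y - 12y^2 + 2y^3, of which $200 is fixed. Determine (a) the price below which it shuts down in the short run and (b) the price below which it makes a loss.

AVC = 36 - 12y + 2y^2; minimized at y = 3, giving min AVC = $18. That is the shutdown price.
ATC = 200/y + 36 - 12y + 2y^2. Setting dATC/dy = −200/y^2 − 12 + 4y = 0 gives y = 5 (since 4·5^3 − 12·5^2 = 200).
min ATC = 200/5 + 36 − 12·5 + 2·5^2 = $66. That is the break-even price.
For $18 ≤ P < $66 the firm produces at a loss; below $18 it shuts down.

Shutdown price = $18; break-even price = $66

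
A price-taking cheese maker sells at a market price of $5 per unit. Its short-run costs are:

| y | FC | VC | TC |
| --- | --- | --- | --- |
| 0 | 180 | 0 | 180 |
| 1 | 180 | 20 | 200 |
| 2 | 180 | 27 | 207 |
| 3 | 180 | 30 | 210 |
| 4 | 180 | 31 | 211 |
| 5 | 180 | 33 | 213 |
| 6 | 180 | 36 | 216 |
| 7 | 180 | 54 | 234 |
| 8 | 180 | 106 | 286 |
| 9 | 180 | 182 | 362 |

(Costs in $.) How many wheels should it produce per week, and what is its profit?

y = 0 (shut down); profit = -$180

Compute π = P·y − TC at each output: y=0: -180; y=1: -195; y=2: -197; y=3: -195; y=4: -191; y=5: -188; y=6: -186; y=7: -199; y=8: -246; y=9: -317.
Profit is highest at y = 0. Equivalently, the lowest AVC in the table is 36/6 ≈ $6 at y = 6, and P = $5 falls below it — price never covers variable cost, so the firm shuts down and loses only its fixed cost.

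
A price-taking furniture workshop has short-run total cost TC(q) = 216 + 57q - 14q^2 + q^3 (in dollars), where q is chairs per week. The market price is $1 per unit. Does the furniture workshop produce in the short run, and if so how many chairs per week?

Shut down

Variable cost is VC = 57q - 14q^2 + q^3, so AVC = VC/q = 57 - 14q + q^2 and MC = dTC/dq = 57 - 28q + 3q^2.
The AVC parabola has its vertex at q = 14/2 = 7, where AVC = 57 - 14·7 + 7^2 = $8.
Since P = $1 < min AVC = $8, price fails to cover variable cost at any output.
Shutting down limits the loss to fixed cost, $216.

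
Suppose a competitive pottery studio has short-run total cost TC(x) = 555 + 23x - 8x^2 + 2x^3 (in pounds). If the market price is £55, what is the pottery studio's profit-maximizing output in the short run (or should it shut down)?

Strip out fixed cost: VC = 23x - 8x^2 + 2x^3. Then AVC = 23 - 8x + 2x^2 and MC = 23 - 16x + 6x^2.
The AVC parabola has its vertex at x = 8/4 = 2, where AVC = 23 - 8·2 + 2·2^2 = £15.
P = £55 exceeds min AVC = £15, so the firm stays open.
P = MC gives -32 - 16x + 6x^2 = 0, with roots -4/3 and 4. Take the larger (rising MC): x* = 4.
Check: AVC at x = 4 is £23 ≤ P, so revenue covers variable cost.
Profit = P·x − TC = 55·4 − 647 = -£427, a loss, but smaller than the £555 fixed cost the firm would lose by shutting down.

Produce at x = 4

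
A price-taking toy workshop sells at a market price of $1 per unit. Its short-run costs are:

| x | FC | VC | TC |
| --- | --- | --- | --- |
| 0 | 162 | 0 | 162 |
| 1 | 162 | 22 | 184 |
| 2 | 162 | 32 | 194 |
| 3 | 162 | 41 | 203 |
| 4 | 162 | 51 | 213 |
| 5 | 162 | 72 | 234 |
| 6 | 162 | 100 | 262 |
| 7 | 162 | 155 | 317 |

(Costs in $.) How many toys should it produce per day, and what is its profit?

x = 0 (shut down); profit = -$162

Profit at each row (π = 1x − TC): x=0: -162; x=1: -183; x=2: -192; x=3: -200; x=4: -209; x=5: -229; x=6: -256; x=7: -310.
Profit is highest at x = 0. Equivalently, the lowest AVC in the table is 51/4 ≈ $12.75 at x = 4, and P = $1 falls below it — price never covers variable cost, so the firm shuts down and loses only its fixed cost.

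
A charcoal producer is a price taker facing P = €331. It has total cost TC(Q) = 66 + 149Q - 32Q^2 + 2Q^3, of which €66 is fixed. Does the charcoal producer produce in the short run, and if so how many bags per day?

Produce at Q = 13

From TC, MC = TC'(Q) = 149 - 64Q + 6Q^2 and AVC = VC/Q = 149 - 32Q + 2Q^2.
The AVC parabola has its vertex at Q = 32/4 = 8, where AVC = 149 - 32·8 + 2·8^2 = €21.
Since P = €331 ≥ min AVC = €21, price covers variable cost and the firm should produce.
Solving P = MC: -182 - 64Q + 6Q^2 = 0 ⇒ Q = -7/3 or 13. On the upward-sloping branch, Q* = 13.
Check: AVC at Q = 13 is €71 ≤ P, so revenue covers variable cost.
Profit = P·Q − TC = 331·13 − 989 = €3314.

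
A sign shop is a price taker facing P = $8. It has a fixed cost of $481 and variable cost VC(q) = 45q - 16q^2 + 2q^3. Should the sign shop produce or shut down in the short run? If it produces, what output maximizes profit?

Shut down

Variable cost is VC = 45q - 16q^2 + 2q^3, so AVC = VC/q = 45 - 16q + 2q^2 and MC = dTC/dq = 45 - 32q + 6q^2.
The AVC parabola has its vertex at q = 16/4 = 4, where AVC = 45 - 16·4 + 2·4^2 = $13.
P = $8 lies below min AVC = $13; no output level covers variable cost.
The firm minimizes its loss by shutting down and losing only its fixed cost of $481.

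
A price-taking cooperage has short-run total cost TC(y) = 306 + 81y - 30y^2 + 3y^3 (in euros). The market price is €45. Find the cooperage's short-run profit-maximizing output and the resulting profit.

AVC = 81 - 30y + 3y^2 has its minimum €6 at y = 5; price €45 clears that bar, so the firm operates.
With MC = 81 - 60y + 9y^2, P = MC on the upward-sloping part at y* = 6.
TR = 45·6 = 270. TC = 306 + 54 = 360. Profit = 270 − 360 = -€90.
By producing, the firm covers all variable cost plus €216 of fixed cost; shutting down would lose the full €306.

Profit = -€90 at y = 6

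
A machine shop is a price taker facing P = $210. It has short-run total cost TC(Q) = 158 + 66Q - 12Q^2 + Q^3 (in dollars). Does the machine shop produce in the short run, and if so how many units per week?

Variable cost is VC = 66Q - 12Q^2 + Q^3, so AVC = VC/Q = 66 - 12Q + Q^2 and MC = dTC/dQ = 66 - 24Q + 3Q^2.
The AVC parabola has its vertex at Q = 12/2 = 6, where AVC = 66 - 12·6 + 6^2 = $30.
P = $210 exceeds min AVC = $30, so the firm stays open.
Set P = MC: 210 = 66 - 24Q + 3Q^2 → -144 - 24Q + 3Q^2 = 0. The roots are Q = -4 and Q = 12; the profit-maximizing output is on the rising part of MC, so Q* = 12.
Check: AVC at Q = 12 is $66 ≤ P, so revenue covers variable cost.
Profit = P·Q − TC = 210·12 − 950 = $1570.

Produce at Q = 12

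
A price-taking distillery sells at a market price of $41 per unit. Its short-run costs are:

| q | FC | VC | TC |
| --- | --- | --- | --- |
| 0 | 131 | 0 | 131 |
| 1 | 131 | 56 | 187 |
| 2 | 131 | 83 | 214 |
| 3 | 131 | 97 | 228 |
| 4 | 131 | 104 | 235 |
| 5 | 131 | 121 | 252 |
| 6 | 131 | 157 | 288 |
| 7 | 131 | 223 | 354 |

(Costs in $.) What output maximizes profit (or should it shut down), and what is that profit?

Profit at each row (π = 41q − TC): q=0: -131; q=1: -146; q=2: -132; q=3: -105; q=4: -71; q=5: -47; q=6: -42; q=7: -67.
Profit is maximized at q = 6. AVC there is 157/6 = $26.17 ≤ P, so producing beats shutting down (which would give -$131).

q = 6; profit = -$42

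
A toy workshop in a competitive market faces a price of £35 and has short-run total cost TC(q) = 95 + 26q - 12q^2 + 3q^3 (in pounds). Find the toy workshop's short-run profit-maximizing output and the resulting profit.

AVC = 26 - 12q + 3q^2 has its minimum £14 at q = 2; price £35 clears that bar, so the firm operates.
MC = 26 - 24q + 9q^2. Setting P = MC and taking the root on the rising branch gives q* = 3.
TR = 35·3 = 105. TC = 95 + 51 = 146. Profit = 105 − 146 = -£41.
Shutting down would mean losing the fixed cost of £95, so operating at a loss of £41 is better by £54.

Profit = -£41 at q = 3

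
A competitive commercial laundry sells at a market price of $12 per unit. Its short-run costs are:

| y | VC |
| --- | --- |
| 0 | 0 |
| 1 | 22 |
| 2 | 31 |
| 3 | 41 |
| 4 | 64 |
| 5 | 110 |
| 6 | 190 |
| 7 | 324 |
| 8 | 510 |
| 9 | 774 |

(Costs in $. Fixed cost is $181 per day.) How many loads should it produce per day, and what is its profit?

y = 0 (shut down); profit = -$181

Compute π = P·y − TC at each output: y=0: -181; y=1: -191; y=2: -188; y=3: -186; y=4: -197; y=5: -231; y=6: -299; y=7: -421; y=8: -595; y=9: -847.
Profit is highest at y = 0. Equivalently, the lowest AVC in the table is 41/3 ≈ $13.67 at y = 3, and P = $12 falls below it — price never covers variable cost, so the firm shuts down and loses only its fixed cost.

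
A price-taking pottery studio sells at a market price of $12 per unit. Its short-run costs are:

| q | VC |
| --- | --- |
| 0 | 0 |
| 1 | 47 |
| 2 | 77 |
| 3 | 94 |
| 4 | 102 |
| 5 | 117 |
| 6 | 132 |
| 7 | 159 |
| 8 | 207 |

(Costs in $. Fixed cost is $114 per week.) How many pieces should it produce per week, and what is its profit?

q = 0 (shut down); profit = -$114

Tabulate TR − TC: q=0: -114; q=1: -149; q=2: -167; q=3: -172; q=4: -168; q=5: -171; q=6: -174; q=7: -189; q=8: -225.
Profit is highest at q = 0. Equivalently, the lowest AVC in the table is 132/6 ≈ $22 at q = 6, and P = $12 falls below it — price never covers variable cost, so the firm shuts down and loses only its fixed cost.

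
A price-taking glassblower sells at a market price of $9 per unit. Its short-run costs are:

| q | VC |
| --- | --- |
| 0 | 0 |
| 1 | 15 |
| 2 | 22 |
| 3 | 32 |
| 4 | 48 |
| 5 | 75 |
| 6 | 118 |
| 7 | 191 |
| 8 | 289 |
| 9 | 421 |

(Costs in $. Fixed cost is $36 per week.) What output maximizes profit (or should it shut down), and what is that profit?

q = 0 (shut down); profit = -$36

Profit at each row (π = 9q − TC): q=0: -36; q=1: -42; q=2: -40; q=3: -41; q=4: -48; q=5: -66; q=6: -100; q=7: -164; q=8: -253; q=9: -376.
Profit is highest at q = 0. Equivalently, the lowest AVC in the table is 32/3 ≈ $10.67 at q = 3, and P = $9 falls below it — price never covers variable cost, so the firm shuts down and loses only its fixed cost.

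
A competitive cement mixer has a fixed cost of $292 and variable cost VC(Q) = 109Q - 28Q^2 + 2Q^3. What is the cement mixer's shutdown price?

The shutdown price is the minimum of AVC. VC = 109Q - 28Q^2 + 2Q^3, so AVC = 109 - 28Q + 2Q^2.
At the minimum of AVC, MC = AVC. MC = 109 - 56Q + 6Q^2; setting MC = AVC gives 4Q^2 - 28Q = 0, so Q = 7. min AVC = 11.
So the shutdown price is $11.

$11 per unit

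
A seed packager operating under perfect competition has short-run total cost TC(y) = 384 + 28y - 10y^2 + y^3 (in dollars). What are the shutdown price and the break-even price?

Shutdown price = min AVC. AVC = 28 - 10y + y^2, with vertex at y = 5 and minimum $3.
ATC = 384/y + 28 - 10y + y^2. Setting dATC/dy = −384/y^2 − 10 + 2y = 0 gives y = 8 (since 2·8^3 − 10·8^2 = 384).
min ATC = 384/8 + 28 − 10·8 + 8^2 = $60. That is the break-even price.
For $3 ≤ P < $60 the firm produces at a loss; below $3 it shuts down.

Shutdown price = $3; break-even price = $60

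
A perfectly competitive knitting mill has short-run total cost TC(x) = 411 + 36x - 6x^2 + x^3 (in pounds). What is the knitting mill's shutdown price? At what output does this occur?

£27 per unit, at x = 3

The shutdown price is the minimum of AVC. VC = 36x - 6x^2 + x^3, so AVC = 36 - 6x + x^2.
dAVC/dx = -6 + 2x = 0 gives x = 3. min AVC = 36 - 6·3 + 3^2 = 27.
So the shutdown price is £27.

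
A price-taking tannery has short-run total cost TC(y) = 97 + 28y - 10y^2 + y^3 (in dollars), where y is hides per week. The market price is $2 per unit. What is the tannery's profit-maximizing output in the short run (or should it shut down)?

Shut down

Strip out fixed cost: VC = 28y - 10y^2 + y^3. Then AVC = 28 - 10y + y^2 and MC = 28 - 20y + 3y^2.
AVC hits its minimum where MC = AVC, at y = 5, giving min AVC = 28 - 10·5 + 5^2 = $3.
P = $2 lies below min AVC = $3; no output level covers variable cost.
Shutting down limits the loss to fixed cost, $97.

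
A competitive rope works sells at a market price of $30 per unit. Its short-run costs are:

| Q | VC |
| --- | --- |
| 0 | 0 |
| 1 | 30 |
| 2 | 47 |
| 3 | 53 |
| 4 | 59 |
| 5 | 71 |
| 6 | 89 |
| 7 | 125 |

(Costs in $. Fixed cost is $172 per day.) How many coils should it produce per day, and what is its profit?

Q = 6; profit = -$81

Compute π = P·Q − TC at each output: Q=0: -172; Q=1: -172; Q=2: -159; Q=3: -135; Q=4: -111; Q=5: -93; Q=6: -81; Q=7: -87.
Profit is maximized at Q = 6. AVC there is 89/6 = $14.83 ≤ P, so producing beats shutting down (which would give -$172).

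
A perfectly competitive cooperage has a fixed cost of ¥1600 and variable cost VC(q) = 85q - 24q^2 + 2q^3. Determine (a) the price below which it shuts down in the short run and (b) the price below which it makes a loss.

Shutdown price = ¥13; break-even price = ¥205

Shutdown price = min AVC. AVC = 85 - 24q + 2q^2, with vertex at q = 6 and minimum ¥13.
ATC = 1600/q + 85 - 24q + 2q^2. Setting dATC/dq = −1600/q^2 − 24 + 4q = 0 gives q = 10 (since 4·10^3 − 24·10^2 = 1600).
min ATC = 1600/10 + 85 − 24·10 + 2·10^2 = ¥205. That is the break-even price.
Between these two prices the firm operates at a loss; above ¥205 it earns a profit.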